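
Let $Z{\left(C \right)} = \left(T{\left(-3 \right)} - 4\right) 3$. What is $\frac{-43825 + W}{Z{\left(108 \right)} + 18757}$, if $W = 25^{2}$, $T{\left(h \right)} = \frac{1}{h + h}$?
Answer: $- \frac{86400}{37489} \approx -2.3047$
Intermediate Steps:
$T{\left(h \right)} = \frac{1}{2 h}$
$Z{\left(C \right)} = - \frac{25}{2}$ ($Z{\left(C \right)} = \left(\frac{1}{2 \left(-3\right)} - 4\right) 3 = \left(\frac{1}{2} \left(- \frac{1}{3}\right) - 4\right) 3 = \left(- \frac{1}{6} - 4\right) 3 = \left(- \frac{25}{6}\right) 3 = - \frac{25}{2}$)
$W = 625$
$\frac{-43825 + W}{Z{\left(108 \right)} + 18757} = \frac{-43825 + 625}{- \frac{25}{2} + 18757} = - \frac{43200}{\frac{37489}{2}} = \left(-43200\right) \frac{2}{37489} = - \frac{86400}{37489}$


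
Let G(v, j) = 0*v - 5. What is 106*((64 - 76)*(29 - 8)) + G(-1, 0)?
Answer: -26717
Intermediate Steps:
G(v, j) = -5 (G(v, j) = 0 - 5 = -5)
106*((64 - 76)*(29 - 8)) + G(-1, 0) = 106*((64 - 76)*(29 - 8)) - 5 = 106*(-12*21) - 5 = 106*(-252) - 5 = -26712 - 5 = -26717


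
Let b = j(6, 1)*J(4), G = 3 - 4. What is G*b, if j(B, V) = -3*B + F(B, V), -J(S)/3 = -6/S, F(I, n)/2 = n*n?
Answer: 72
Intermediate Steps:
F(I, n) = 2*n² (F(I, n) = 2*(n*n) = 2*n²)
G = -1
J(S) = 18/S (J(S) = -(-18)/S = 18/S)
j(B, V) = -3*B + 2*V²
b = -72 (b = (-3*6 + 2*1²)*(18/4) = (-18 + 2*1)*(18*(¼)) = (-18 + 2)*(9/2) = -16*9/2 = -72)
G*b = -1*(-72) = 72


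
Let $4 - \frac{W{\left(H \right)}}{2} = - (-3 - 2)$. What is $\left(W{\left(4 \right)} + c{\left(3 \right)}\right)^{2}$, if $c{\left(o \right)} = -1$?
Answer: $9$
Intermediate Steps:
$W{\left(H \right)} = -2$ ($W{\left(H \right)} = 8 - 2 \left(- (-3 - 2)\right) = 8 - 2 \left(\left(-1\right) \left(-5\right)\right) = 8 - 10 = -2$)
$\left(W{\left(4 \right)} + c{\left(3 \right)}\right)^{2} = \left(-2 - 1\right)^{2} = \left(-3\right)^{2} = 9$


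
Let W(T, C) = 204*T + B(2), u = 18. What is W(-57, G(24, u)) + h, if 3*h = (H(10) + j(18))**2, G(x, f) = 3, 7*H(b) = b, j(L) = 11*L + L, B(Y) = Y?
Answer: 607462/147 ≈ 4132.4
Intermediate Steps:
j(L) = 12*L
H(b) = b/7
W(T, C) = 2 + 204*T (W(T, C) = 204*T + 2 = 2 + 204*T)
h = 2316484/147 (h = ((1/7)*10 + 12*18)**2/3 = (10/7 + 216)**2/3 = (1522/7)**2/3 = (1/3)*(2316484/49) = 2316484/147 ≈ 15758.)
W(-57, G(24, u)) + h = (2 + 204*(-57)) + 2316484/147 = (2 - 11628) + 2316484/147 = -11626 + 2316484/147 = 607462/147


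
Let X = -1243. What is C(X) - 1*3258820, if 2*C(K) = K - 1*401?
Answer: -3259642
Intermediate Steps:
C(K) = -401/2 + K/2 (C(K) = (K - 1*401)/2 = (K - 401)/2 = (-401 + K)/2 = -401/2 + K/2)
C(X) - 1*3258820 = (-401/2 + (½)*(-1243)) - 1*3258820 = (-401/2 - 1243/2) - 3258820 = -822 - 3258820 = -3259642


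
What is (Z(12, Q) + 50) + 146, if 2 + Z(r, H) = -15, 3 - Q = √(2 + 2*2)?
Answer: 179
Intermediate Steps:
Q = 3 - √6 (Q = 3 - √(2 + 2*2) = 3 - √(2 + 4) = 3 - √6 ≈ 0.55051)
Z(r, H) = -17 (Z(r, H) = -2 - 15 = -17)
(Z(12, Q) + 50) + 146 = (-17 + 50) + 146 = 33 + 146 = 179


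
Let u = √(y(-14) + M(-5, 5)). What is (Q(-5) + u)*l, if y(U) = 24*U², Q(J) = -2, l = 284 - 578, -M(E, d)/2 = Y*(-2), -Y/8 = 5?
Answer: 588 - 2352*√71 ≈ -19230.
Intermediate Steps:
Y = -40 (Y = -8*5 = -40)
M(E, d) = -160 (M(E, d) = -(-80)*(-2) = -2*80 = -160)
l = -294
u = 8*√71 (u = √(24*(-14)² - 160) = √(24*196 - 160) = √(4704 - 160) = √4544 = 8*√71 ≈ 67.409)
(Q(-5) + u)*l = (-2 + 8*√71)*(-294) = 588 - 2352*√71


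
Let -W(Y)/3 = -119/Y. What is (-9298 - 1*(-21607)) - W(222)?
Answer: 910747/74 ≈ 12307.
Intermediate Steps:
W(Y) = 357/Y (W(Y) = -(-357)/Y = 357/Y)
(-9298 - 1*(-21607)) - W(222) = (-9298 - 1*(-21607)) - 357/222 = (-9298 + 21607) - 357/222 = 12309 - 1*119/74 = 12309 - 119/74 = 910747/74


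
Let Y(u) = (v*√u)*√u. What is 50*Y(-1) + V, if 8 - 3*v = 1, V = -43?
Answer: -479/3 ≈ -159.67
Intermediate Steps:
v = 7/3 (v = 8/3 - ⅓*1 = 8/3 - ⅓ = 7/3 ≈ 2.3333)
Y(u) = 7*u/3 (Y(u) = (7*√u/3)*√u = 7*u/3)
50*Y(-1) + V = 50*((7/3)*(-1)) - 43 = 50*(-7/3) - 43 = -350/3 - 43 = -479/3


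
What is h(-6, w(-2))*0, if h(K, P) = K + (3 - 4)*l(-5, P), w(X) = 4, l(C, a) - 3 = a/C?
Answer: 0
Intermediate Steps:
l(C, a) = 3 + a/C
h(K, P) = -3 + K + P/5 (h(K, P) = K + (3 - 4)*(3 + P/(-5)) = K - (3 + P*(-1/5)) = K - (3 - P/5) = K + (-3 + P/5) = -3 + K + P/5)
h(-6, w(-2))*0 = (-3 - 6 + (1/5)*4)*0 = (-3 - 6 + 4/5)*0 = -41/5*0 = 0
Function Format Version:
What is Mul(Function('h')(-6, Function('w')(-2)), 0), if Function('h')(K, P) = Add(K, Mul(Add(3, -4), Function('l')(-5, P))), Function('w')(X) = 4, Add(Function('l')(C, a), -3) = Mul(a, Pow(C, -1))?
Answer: 0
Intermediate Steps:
Function('l')(C, a) = Add(3, Mul(a, Pow(C, -1)))
Function('h')(K, P) = Add(-3, K, Mul(Rational(1, 5), P)) (Function('h')(K, P) = Add(K, Mul(Add(3, -4), Add(3, Mul(P, Pow(-5, -1))))) = Add(K, Mul(-1, Add(3, Mul(P, Rational(-1, 5))))) = Add(K, Mul(-1, Add(3, Mul(Rational(-1, 5), P)))) = Add(K, Add(-3, Mul(Rational(1, 5), P))) = Add(-3, K, Mul(Rational(1, 5), P)))
Mul(Function('h')(-6, Function('w')(-2)), 0) = Mul(Add(-3, -6, Mul(Rational(1, 5), 4)), 0) = Mul(Add(-3, -6, Rational(4, 5)), 0) = Mul(Rational(-41, 5), 0) = 0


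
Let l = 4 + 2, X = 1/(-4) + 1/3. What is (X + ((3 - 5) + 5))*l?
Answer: 37/2 ≈ 18.500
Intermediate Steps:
X = 1/12 (X = 1*(-1/4) + 1*(1/3) = -1/4 + 1/3 = 1/12 ≈ 0.083333)
l = 6
(X + ((3 - 5) + 5))*l = (1/12 + ((3 - 5) + 5))*6 = (1/12 + (-2 + 5))*6 = (1/12 + 3)*6 = (37/12)*6 = 37/2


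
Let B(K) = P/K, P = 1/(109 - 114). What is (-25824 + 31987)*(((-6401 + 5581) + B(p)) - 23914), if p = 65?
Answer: -49541589813/325 ≈ -1.5244e+8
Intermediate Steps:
P = -⅕ (P = 1/(-5) = -⅕ ≈ -0.20000)
B(K) = -1/(5*K)
(-25824 + 31987)*(((-6401 + 5581) + B(p)) - 23914) = (-25824 + 31987)*(((-6401 + 5581) - ⅕/65) - 23914) = 6163*((-820 - ⅕*1/65) - 23914) = 6163*((-820 - 1/325) - 23914) = 6163*(-266501/325 - 23914) = 6163*(-8038551/325) = -49541589813/325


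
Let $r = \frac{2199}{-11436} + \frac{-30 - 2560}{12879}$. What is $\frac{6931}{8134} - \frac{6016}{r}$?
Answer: $\frac{2402543329361009}{157095089858} \approx 15294.0$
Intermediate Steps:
$r = - \frac{19313387}{49094748}$ ($r = 2199 \left(- \frac{1}{11436}\right) + \left(-30 - 2560\right) \frac{1}{12879} = - \frac{733}{3812} - \frac{2590}{12879} = - \frac{19313387}{49094748} \approx -0.39339$)
$\frac{6931}{8134} - \frac{6016}{r} = \frac{6931}{8134} - \frac{6016}{- \frac{19313387}{49094748}} = 6931 \cdot \frac{1}{8134} - - \frac{295354003968}{19313387} = \frac{6931}{8134} + \frac{295354003968}{19313387} = \frac{2402543329361009}{157095089858}$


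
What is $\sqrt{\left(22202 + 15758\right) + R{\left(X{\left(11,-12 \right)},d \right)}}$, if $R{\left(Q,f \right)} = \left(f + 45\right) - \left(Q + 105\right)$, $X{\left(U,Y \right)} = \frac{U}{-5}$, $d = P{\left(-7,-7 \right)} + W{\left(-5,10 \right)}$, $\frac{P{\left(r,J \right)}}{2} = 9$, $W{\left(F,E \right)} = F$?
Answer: $\frac{6 \sqrt{26330}}{5} \approx 194.72$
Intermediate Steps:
$P{\left(r,J \right)} = 18$ ($P{\left(r,J \right)} = 2 \cdot 9 = 18$)
$d = 13$ ($d = 18 - 5 = 13$)
$X{\left(U,Y \right)} = - \frac{U}{5}$ ($X{\left(U,Y \right)} = U \left(- \frac{1}{5}\right) = - \frac{U}{5}$)
$R{\left(Q,f \right)} = -60 + f - Q$ ($R{\left(Q,f \right)} = \left(45 + f\right) - \left(105 + Q\right) = -60 + f - Q$)
$\sqrt{\left(22202 + 15758\right) + R{\left(X{\left(11,-12 \right)},d \right)}} = \sqrt{\left(22202 + 15758\right) - \left(47 - \frac{11}{5}\right)} = \sqrt{37960 - \frac{224}{5}} = \sqrt{\frac{189576}{5}} = \frac{6 \sqrt{26330}}{5}$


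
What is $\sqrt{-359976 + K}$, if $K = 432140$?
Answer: $2 \sqrt{18041} \approx 268.63$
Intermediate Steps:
$\sqrt{-359976 + K} = \sqrt{-359976 + 432140} = \sqrt{72164} = 2 \sqrt{18041}$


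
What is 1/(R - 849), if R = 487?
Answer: -1/362 ≈ -0.0027624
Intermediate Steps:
1/(R - 849) = 1/(487 - 849) = 1/(-362) = -1/362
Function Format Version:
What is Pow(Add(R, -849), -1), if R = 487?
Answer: Rational(-1, 362) ≈ -0.0027624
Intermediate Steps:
Pow(Add(R, -849), -1) = Pow(Add(487, -849), -1) = Pow(-362, -1) = Rational(-1, 362)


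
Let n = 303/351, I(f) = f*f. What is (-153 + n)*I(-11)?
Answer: -2153800/117 ≈ -18409.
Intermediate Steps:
I(f) = f²
n = 101/117 (n = 303*(1/351) = 101/117 ≈ 0.86325)
(-153 + n)*I(-11) = (-153 + 101/117)*(-11)² = -17800/117*121 = -2153800/117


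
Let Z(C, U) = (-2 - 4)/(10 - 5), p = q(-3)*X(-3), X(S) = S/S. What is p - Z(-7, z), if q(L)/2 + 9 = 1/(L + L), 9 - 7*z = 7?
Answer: -257/15 ≈ -17.133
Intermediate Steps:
z = 2/7 (z = 9/7 - ⅐*7 = 9/7 - 1 = 2/7 ≈ 0.28571)
q(L) = -18 + 1/L (q(L) = -18 + 2/(L + L) = -18 + 2/((2*L)) = -18 + 2*(1/(2*L)) = -18 + 1/L)
X(S) = 1
p = -55/3 (p = (-18 + 1/(-3))*1 = (-18 - ⅓)*1 = -55/3*1 = -55/3 ≈ -18.333)
Z(C, U) = -6/5
p - Z(-7, z) = -55/3 - 1*(-6/5) = -55/3 + 6/5 = -257/15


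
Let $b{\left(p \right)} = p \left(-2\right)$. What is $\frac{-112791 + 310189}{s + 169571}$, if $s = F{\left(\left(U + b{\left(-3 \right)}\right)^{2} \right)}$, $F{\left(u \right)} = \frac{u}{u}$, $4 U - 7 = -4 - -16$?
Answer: $\frac{98699}{84786} \approx 1.1641$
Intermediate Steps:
$b{\left(p \right)} = - 2 p$
$U = \frac{19}{4}$ ($U = \frac{7}{4} + \frac{-4 - -16}{4} = \frac{7}{4} + \frac{-4 + 16}{4} = \frac{7}{4} + \frac{1}{4} \cdot 12 = \frac{7}{4} + 3 = \frac{19}{4} \approx 4.75$)
$F{\left(u \right)} = 1$
$s = 1$
$\frac{-112791 + 310189}{s + 169571} = \frac{-112791 + 310189}{1 + 169571} = \frac{197398}{169572} = 197398 \cdot \frac{1}{169572} = \frac{98699}{84786}$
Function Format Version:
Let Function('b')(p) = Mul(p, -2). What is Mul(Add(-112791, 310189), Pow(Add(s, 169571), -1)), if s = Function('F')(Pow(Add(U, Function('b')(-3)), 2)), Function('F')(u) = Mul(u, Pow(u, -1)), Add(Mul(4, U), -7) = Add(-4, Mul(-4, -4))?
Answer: Rational(98699, 84786) ≈ 1.1641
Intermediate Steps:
Function('b')(p) = Mul(-2, p)
U = Rational(19, 4) (U = Add(Rational(7, 4), Mul(Rational(1, 4), Add(-4, Mul(-4, -4)))) = Add(Rational(7, 4), Mul(Rational(1, 4), Add(-4, 16))) = Add(Rational(7, 4), Mul(Rational(1, 4), 12)) = Add(Rational(7, 4), 3) = Rational(19, 4) ≈ 4.7500)
Function('F')(u) = 1
s = 1
Mul(Add(-112791, 310189), Pow(Add(s, 169571), -1)) = Mul(Add(-112791, 310189), Pow(Add(1, 169571), -1)) = Mul(197398, Pow(169572, -1)) = Mul(197398, Rational(1, 169572)) = Rational(98699, 84786)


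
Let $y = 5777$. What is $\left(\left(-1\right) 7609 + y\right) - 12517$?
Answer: $-14349$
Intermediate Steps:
$\left(\left(-1\right) 7609 + y\right) - 12517 = \left(\left(-1\right) 7609 + 5777\right) - 12517 = \left(-7609 + 5777\right) - 12517 = -1832 - 12517 = -14349$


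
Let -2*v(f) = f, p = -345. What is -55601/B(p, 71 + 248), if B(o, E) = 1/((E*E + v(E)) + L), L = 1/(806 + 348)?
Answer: -3259556693666/577 ≈ -5.6491e+9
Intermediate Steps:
v(f) = -f/2
L = 1/1154 ≈ 0.00086655
B(o, E) = 1/(1/1154 + E² - E/2) (B(o, E) = 1/((E*E - E/2) + 1/1154) = 1/((E² - E/2) + 1/1154) = 1/(1/1154 + E² - E/2))
-55601/B(p, 71 + 248) = -(55601/1154 + 55601*(71 + 248)² - 55601*(71 + 248)/2) = -55601/(1154/(1 - 577*319 + 1154*319²)) = -55601/(1154/(1 - 184063 + 1154*101761)) = -55601/(1154/(1 - 184063 + 117432194)) = -55601/(1154/117248132) = -55601/(1154*(1/117248132)) = -55601/577/58624066 = -55601*58624066/577 = -3259556693666/577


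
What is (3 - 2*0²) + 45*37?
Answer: 1668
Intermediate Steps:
(3 - 2*0²) + 45*37 = (3 - 2*0) + 1665 = (3 + 0) + 1665 = 3 + 1665 = 1668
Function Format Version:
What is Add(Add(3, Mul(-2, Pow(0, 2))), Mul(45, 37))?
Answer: 1668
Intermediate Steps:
Add(Add(3, Mul(-2, Pow(0, 2))), Mul(45, 37)) = Add(Add(3, Mul(-2, 0)), 1665) = Add(Add(3, 0), 1665) = Add(3, 1665) = 1668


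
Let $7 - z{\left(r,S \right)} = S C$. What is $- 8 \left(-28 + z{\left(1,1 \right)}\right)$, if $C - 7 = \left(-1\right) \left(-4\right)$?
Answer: $256$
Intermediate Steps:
$C = 11$ ($C = 7 - -4 = 7 + 4 = 11$)
$z{\left(r,S \right)} = 7 - 11 S$ ($z{\left(r,S \right)} = 7 - S 11 = 7 - 11 S$)
$- 8 \left(-28 + z{\left(1,1 \right)}\right) = - 8 \left(-28 + \left(7 - 11\right)\right) = - 8 \left(-28 - 4\right) = \left(-8\right) \left(-32\right) = 256$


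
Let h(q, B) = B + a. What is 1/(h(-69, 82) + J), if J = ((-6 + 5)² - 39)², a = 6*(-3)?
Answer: 1/1508 ≈ 0.00066313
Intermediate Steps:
a = -18
h(q, B) = -18 + B (h(q, B) = B - 18 = -18 + B)
J = 1444 (J = ((-1)² - 39)² = (1 - 39)² = (-38)² = 1444)
1/(h(-69, 82) + J) = 1/((-18 + 82) + 1444) = 1/(64 + 1444) = 1/1508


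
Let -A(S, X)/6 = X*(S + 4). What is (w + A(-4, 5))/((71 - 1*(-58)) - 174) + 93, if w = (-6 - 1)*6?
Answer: 1409/15 ≈ 93.933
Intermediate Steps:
A(S, X) = -6*X*(4 + S) (A(S, X) = -6*X*(S + 4) = -6*X*(4 + S))
w = -42 (w = -7*6 = -42)
(w + A(-4, 5))/((71 - 1*(-58)) - 174) + 93 = (-42 - 6*5*(4 - 4))/((71 - 1*(-58)) - 174) + 93 = (-42 - 6*5*0)/((71 + 58) - 174) + 93 = (-42 + 0)/(129 - 174) + 93 = -42/(-45) + 93 = -42*(-1/45) + 93 = 14/15 + 93 = 1409/15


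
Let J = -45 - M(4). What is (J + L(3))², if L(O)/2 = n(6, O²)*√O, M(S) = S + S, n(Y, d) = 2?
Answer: 2857 - 424*√3 ≈ 2122.6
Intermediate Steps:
M(S) = 2*S
L(O) = 4*√O (L(O) = 2*(2*√O) = 4*√O)
J = -53 (J = -45 - 2*4 = -45 - 1*8 = -45 - 8 = -53)
(J + L(3))² = (-53 + 4*√3)²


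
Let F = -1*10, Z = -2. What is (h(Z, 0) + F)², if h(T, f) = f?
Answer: 100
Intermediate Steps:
F = -10
(h(Z, 0) + F)² = (0 - 10)² = (-10)² = 100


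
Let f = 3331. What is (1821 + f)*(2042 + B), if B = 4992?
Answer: 36239168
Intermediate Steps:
(1821 + f)*(2042 + B) = (1821 + 3331)*(2042 + 4992) = 5152*7034 = 36239168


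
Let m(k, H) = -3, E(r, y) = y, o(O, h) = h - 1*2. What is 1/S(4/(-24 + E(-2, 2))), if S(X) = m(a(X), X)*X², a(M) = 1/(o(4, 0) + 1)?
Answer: -121/12 ≈ -10.083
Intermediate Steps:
o(O, h) = -2 + h (o(O, h) = h - 2 = -2 + h)
a(M) = -1 (a(M) = 1/((-2 + 0) + 1) = 1/(-2 + 1) = 1/(-1) = -1)
S(X) = -3*X²
1/S(4/(-24 + E(-2, 2))) = 1/(-3*16/(-24 + 2)²) = 1/(-3*(4/(-22))²) = 1/(-3*(-1/22*4)²) = 1/(-3*(-2/11)²) = 1/(-3*4/121) = 1/(-12/121) = -121/12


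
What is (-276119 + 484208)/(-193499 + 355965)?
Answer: 208089/162466 ≈ 1.2808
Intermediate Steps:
(-276119 + 484208)/(-193499 + 355965) = 208089/162466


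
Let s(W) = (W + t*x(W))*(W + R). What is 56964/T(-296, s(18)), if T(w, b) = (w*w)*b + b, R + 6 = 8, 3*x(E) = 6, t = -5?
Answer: 14241/3504680 ≈ 0.0040634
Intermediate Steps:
x(E) = 2 (x(E) = (⅓)*6 = 2)
R = 2 (R = -6 + 8 = 2)
s(W) = (-10 + W)*(2 + W) (s(W) = (W - 5*2)*(W + 2) = (W - 10)*(2 + W) = (-10 + W)*(2 + W))
T(w, b) = b + b*w² (T(w, b) = w²*b + b = b*w² + b = b + b*w²)
56964/T(-296, s(18)) = 56964/(((-20 + 18² - 8*18)*(1 + (-296)²))) = 56964/(((-20 + 324 - 144)*(1 + 87616))) = 56964/((160*87617)) = 56964/14018720 = 56964*(1/14018720) = 14241/3504680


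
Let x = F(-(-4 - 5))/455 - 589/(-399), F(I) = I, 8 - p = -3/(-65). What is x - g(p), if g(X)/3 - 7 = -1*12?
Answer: 22517/1365 ≈ 16.496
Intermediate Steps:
p = 517/65 (p = 8 - (-3)/(-65) = 8 - (-3)*(-1)/65 = 8 - 1*3/65 = 8 - 3/65 = 517/65 ≈ 7.9538)
g(X) = -15 (g(X) = 21 + 3*(-1*12) = 21 + 3*(-12) = 21 - 36 = -15)
x = 2042/1365 (x = -(-4 - 5)/455 - 589/(-399) = -1*(-9)*(1/455) - 589*(-1/399) = 9*(1/455) + 31/21 = 9/455 + 31/21 = 2042/1365 ≈ 1.4960)
x - g(p) = 2042/1365 - 1*(-15) = 2042/1365 + 15 = 22517/1365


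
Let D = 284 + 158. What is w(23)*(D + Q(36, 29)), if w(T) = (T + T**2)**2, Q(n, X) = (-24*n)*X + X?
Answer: -7491147840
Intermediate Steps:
D = 442
Q(n, X) = X - 24*X*n (Q(n, X) = -24*X*n + X = X - 24*X*n)
w(23)*(D + Q(36, 29)) = (23**2*(1 + 23)**2)*(442 + 29*(1 - 24*36)) = (529*24**2)*(442 + 29*(1 - 864)) = (529*576)*(442 + 29*(-863)) = 304704*(442 - 25027) = 304704*(-24585) = -7491147840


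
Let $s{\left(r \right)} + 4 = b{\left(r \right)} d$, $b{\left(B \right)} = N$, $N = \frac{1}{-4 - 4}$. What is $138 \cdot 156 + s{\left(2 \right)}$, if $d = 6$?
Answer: $\frac{86093}{4} \approx 21523.0$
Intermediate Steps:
$N = - \frac{1}{8}$ ($N = \frac{1}{-8} = - \frac{1}{8} \approx -0.125$)
$b{\left(B \right)} = - \frac{1}{8}$
$s{\left(r \right)} = - \frac{19}{4}$ ($s{\left(r \right)} = -4 - \frac{3}{4} = - \frac{19}{4}$)
$138 \cdot 156 + s{\left(2 \right)} = 138 \cdot 156 - \frac{19}{4} = 21528 - \frac{19}{4} = \frac{86093}{4}$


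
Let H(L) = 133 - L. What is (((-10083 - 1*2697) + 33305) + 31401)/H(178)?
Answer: -51926/45 ≈ -1153.9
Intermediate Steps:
(((-10083 - 1*2697) + 33305) + 31401)/H(178) = (((-10083 - 1*2697) + 33305) + 31401)/(133 - 1*178) = (((-10083 - 2697) + 33305) + 31401)/(133 - 178) = ((-12780 + 33305) + 31401)/(-45) = (20525 + 31401)*(-1/45) = 51926*(-1/45) = -51926/45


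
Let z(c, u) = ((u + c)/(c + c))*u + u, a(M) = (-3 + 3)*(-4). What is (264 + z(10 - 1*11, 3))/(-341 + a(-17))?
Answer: -24/31 ≈ -0.77419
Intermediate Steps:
a(M) = 0 (a(M) = 0*(-4) = 0)
z(c, u) = u + u*(c + u)/(2*c) (z(c, u) = ((c + u)/((2*c)))*u + u = ((c + u)*(1/(2*c)))*u + u = ((c + u)/(2*c))*u + u = u*(c + u)/(2*c) + u = u + u*(c + u)/(2*c))
(264 + z(10 - 1*11, 3))/(-341 + a(-17)) = (264 + (1/2)*3*(3 + 3*(10 - 1*11))/(10 - 1*11))/(-341 + 0) = (264 + (1/2)*3*(3 + 3*(10 - 11))/(10 - 11))/(-341) = (264 + (1/2)*3*(3 + 3*(-1))/(-1))*(-1/341) = (264 + (1/2)*3*(-1)*(3 - 3))*(-1/341) = (264 + (1/2)*3*(-1)*0)*(-1/341) = (264 + 0)*(-1/341) = 264*(-1/341) = -24/31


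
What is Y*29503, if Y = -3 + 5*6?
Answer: 796581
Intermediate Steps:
Y = 27 (Y = -3 + 30 = 27)
Y*29503 = 27*29503 = 796581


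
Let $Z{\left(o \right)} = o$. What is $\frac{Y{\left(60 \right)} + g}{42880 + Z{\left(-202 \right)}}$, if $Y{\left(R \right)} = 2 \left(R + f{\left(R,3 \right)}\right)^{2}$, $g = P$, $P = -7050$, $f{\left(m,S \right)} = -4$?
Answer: $- \frac{389}{21339} \approx -0.01823$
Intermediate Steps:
$g = -7050$
$Y{\left(R \right)} = 2 \left(-4 + R\right)^{2}$ ($Y{\left(R \right)} = 2 \left(R - 4\right)^{2} = 2 \left(-4 + R\right)^{2}$)
$\frac{Y{\left(60 \right)} + g}{42880 + Z{\left(-202 \right)}} = \frac{2 \left(-4 + 60\right)^{2} - 7050}{42880 - 202} = \frac{2 \cdot 56^{2} - 7050}{42678} = \left(2 \cdot 3136 - 7050\right) \frac{1}{42678} = \left(6272 - 7050\right) \frac{1}{42678} = \left(-778\right) \frac{1}{42678} = - \frac{389}{21339}$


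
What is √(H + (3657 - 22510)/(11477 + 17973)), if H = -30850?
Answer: I*√1070273493834/5890 ≈ 175.64*I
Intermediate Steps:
√(H + (3657 - 22510)/(11477 + 17973)) = √(-30850 + (3657 - 22510)/(11477 + 17973)) = √(-30850 - 18853/29450) = √(-908551353/29450) = I*√1070273493834/5890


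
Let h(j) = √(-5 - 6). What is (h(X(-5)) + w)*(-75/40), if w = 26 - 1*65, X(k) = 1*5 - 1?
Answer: 585/8 - 15*I*√11/8 ≈ 73.125 - 6.2187*I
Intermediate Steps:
X(k) = 4 (X(k) = 5 - 1 = 4)
h(j) = I*√11 (h(j) = √(-11) = I*√11)
w = -39 (w = 26 - 65 = -39)
(h(X(-5)) + w)*(-75/40) = (I*√11 - 39)*(-75/40) = (-39 + I*√11)*(-75*1/40) = (-39 + I*√11)*(-15/8) = 585/8 - 15*I*√11/8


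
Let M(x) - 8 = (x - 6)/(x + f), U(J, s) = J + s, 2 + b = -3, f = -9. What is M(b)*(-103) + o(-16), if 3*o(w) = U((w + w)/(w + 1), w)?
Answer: -573017/630 ≈ -909.55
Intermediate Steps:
b = -5 (b = -2 - 3 = -5)
o(w) = w/3 + 2*w/(3*(1 + w)) (o(w) = ((w + w)/(w + 1) + w)/3 = ((2*w)/(1 + w) + w)/3 = (2*w/(1 + w) + w)/3 = (w + 2*w/(1 + w))/3 = w/3 + 2*w/(3*(1 + w)))
M(x) = 8 + (-6 + x)/(-9 + x) (M(x) = 8 + (x - 6)/(x - 9) = 8 + (-6 + x)/(-9 + x))
M(b)*(-103) + o(-16) = (3*(-26 + 3*(-5))/(-9 - 5))*(-103) + (1/3)*(-16)*(3 - 16)/(1 - 16) = (3*(-26 - 15)/(-14))*(-103) + (1/3)*(-16)*(-13)/(-15) = (3*(-1/14)*(-41))*(-103) + (1/3)*(-16)*(-1/15)*(-13) = (123/14)*(-103) - 208/45 = -12669/14 - 208/45 = -573017/630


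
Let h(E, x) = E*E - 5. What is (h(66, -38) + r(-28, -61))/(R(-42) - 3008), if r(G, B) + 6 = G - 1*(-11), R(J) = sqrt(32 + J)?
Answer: -6509312/4524037 - 2164*I*sqrt(10)/4524037 ≈ -1.4388 - 0.0015126*I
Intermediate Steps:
r(G, B) = 5 + G (r(G, B) = -6 + (G - 1*(-11)) = -6 + (G + 11) = -6 + (11 + G) = 5 + G)
h(E, x) = -5 + E**2 (h(E, x) = E**2 - 5 = -5 + E**2)
(h(66, -38) + r(-28, -61))/(R(-42) - 3008) = ((-5 + 66**2) + (5 - 28))/(sqrt(32 - 42) - 3008) = ((-5 + 4356) - 23)/(sqrt(-10) - 3008) = (4351 - 23)/(I*sqrt(10) - 3008) = 4328/(-3008 + I*sqrt(10))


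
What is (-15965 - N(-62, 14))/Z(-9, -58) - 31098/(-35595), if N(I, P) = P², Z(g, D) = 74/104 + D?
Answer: 370440522/1309105 ≈ 282.97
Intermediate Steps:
Z(g, D) = 37/52 + D (Z(g, D) = 74*(1/104) + D = 37/52 + D)
(-15965 - N(-62, 14))/Z(-9, -58) - 31098/(-35595) = (-15965 - 1*14²)/(37/52 - 58) - 31098/(-35595) = (-15965 - 1*196)/(-2979/52) - 31098*(-1/35595) = (-15965 - 196)*(-52/2979) + 10366/11865 = -16161*(-52/2979) + 10366/11865 = 280124/993 + 10366/11865 = 370440522/1309105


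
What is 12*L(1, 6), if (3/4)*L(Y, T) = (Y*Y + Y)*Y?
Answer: 32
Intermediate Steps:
L(Y, T) = 4*Y*(Y + Y²)/3 (L(Y, T) = 4*((Y*Y + Y)*Y)/3 = 4*((Y² + Y)*Y)/3 = 4*((Y + Y²)*Y)/3 = 4*(Y*(Y + Y²))/3 = 4*Y*(Y + Y²)/3)
12*L(1, 6) = 12*((4/3)*1²*(1 + 1)) = 12*((4/3)*1*2) = 12*(8/3) = 32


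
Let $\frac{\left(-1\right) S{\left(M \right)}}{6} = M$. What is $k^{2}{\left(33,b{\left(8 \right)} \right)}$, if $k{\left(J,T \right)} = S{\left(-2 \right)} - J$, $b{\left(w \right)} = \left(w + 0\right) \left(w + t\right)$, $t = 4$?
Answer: $441$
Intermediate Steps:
$S{\left(M \right)} = - 6 M$
$b{\left(w \right)} = w \left(4 + w\right)$ ($b{\left(w \right)} = \left(w + 0\right) \left(w + 4\right) = w \left(4 + w\right)$)
$k{\left(J,T \right)} = 12 - J$ ($k{\left(J,T \right)} = \left(-6\right) \left(-2\right) - J = 12 - J$)
$k^{2}{\left(33,b{\left(8 \right)} \right)} = \left(12 - 33\right)^{2} = \left(-21\right)^{2} = 441$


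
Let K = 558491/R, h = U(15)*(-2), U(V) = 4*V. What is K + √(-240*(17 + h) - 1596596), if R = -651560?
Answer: -558491/651560 + 2*I*√392969 ≈ -0.85716 + 1253.7*I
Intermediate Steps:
h = -120 (h = (4*15)*(-2) = 60*(-2) = -120)
K = -558491/651560 (K = 558491/(-651560) = 558491*(-1/651560) = -558491/651560 ≈ -0.85716)
K + √(-240*(17 + h) - 1596596) = -558491/651560 + √(-240*(17 - 120) - 1596596) = -558491/651560 + √(-240*(-103) - 1596596) = -558491/651560 + √(24720 - 1596596) = -558491/651560 + √(-1571876) = -558491/651560 + 2*I*√392969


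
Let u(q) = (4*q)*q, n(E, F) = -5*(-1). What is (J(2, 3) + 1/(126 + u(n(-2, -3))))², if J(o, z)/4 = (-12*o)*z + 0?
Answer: 4236317569/51076 ≈ 82942.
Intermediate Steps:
n(E, F) = 5
J(o, z) = -48*o*z (J(o, z) = 4*((-12*o)*z + 0) = 4*(-12*o*z + 0) = 4*(-12*o*z) = -48*o*z)
u(q) = 4*q²
(J(2, 3) + 1/(126 + u(n(-2, -3))))² = (-48*2*3 + 1/(126 + 4*5²))² = (-288 + 1/(126 + 4*25))² = (-288 + 1/(126 + 100))² = (-288 + 1/226)² = (-65087/226)² = 4236317569/51076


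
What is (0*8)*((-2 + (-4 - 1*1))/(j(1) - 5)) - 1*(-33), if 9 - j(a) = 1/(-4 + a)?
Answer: 33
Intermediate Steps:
j(a) = 9 - 1/(-4 + a)
(0*8)*((-2 + (-4 - 1*1))/(j(1) - 5)) - 1*(-33) = (0*8)*((-2 + (-4 - 1*1))/((-37 + 9*1)/(-4 + 1) - 5)) - 1*(-33) = 0*((-2 + (-4 - 1))/((-37 + 9)/(-3) - 5)) + 33 = 0*((-2 - 5)/(-⅓*(-28) - 5)) + 33 = 0*(-7/(28/3 - 5)) + 33 = 0*(-7/13/3) + 33 = 0*(-7*3/13) + 33 = 0*(-21/13) + 33 = 0 + 33 = 33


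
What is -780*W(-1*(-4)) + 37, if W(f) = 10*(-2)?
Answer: 15637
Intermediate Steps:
W(f) = -20
-780*W(-1*(-4)) + 37 = -780*(-20) + 37 = 15600 + 37 = 15637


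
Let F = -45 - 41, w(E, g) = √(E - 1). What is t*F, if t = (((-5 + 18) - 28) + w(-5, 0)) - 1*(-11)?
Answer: 344 - 86*I*√6 ≈ 344.0 - 210.66*I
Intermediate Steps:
w(E, g) = √(-1 + E)
F = -86
t = -4 + I*√6 (t = (((-5 + 18) - 28) + √(-1 - 5)) - 1*(-11) = ((13 - 28) + √(-6)) + 11 = (-15 + I*√6) + 11 = -4 + I*√6 ≈ -4.0 + 2.4495*I)
t*F = (-4 + I*√6)*(-86) = 344 - 86*I*√6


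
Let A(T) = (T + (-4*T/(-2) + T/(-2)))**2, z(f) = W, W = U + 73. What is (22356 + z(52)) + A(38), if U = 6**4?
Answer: 32750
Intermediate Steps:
U = 1296
W = 1369 (W = 1296 + 73 = 1369)
z(f) = 1369
A(T) = 25*T**2/4 (A(T) = (T + (-4*T*(-1/2) + T*(-1/2)))**2 = (T + (2*T - T/2))**2 = (T + 3*T/2)**2 = (5*T/2)**2 = 25*T**2/4)
(22356 + z(52)) + A(38) = (22356 + 1369) + (25/4)*38**2 = 23725 + (25/4)*1444 = 23725 + 9025 = 32750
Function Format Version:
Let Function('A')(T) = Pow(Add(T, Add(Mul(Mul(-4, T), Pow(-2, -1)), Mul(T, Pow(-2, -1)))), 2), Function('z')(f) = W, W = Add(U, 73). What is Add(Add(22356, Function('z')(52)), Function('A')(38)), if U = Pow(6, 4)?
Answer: 32750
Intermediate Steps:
U = 1296
W = 1369 (W = Add(1296, 73) = 1369)
Function('z')(f) = 1369
Function('A')(T) = Mul(Rational(25, 4), Pow(T, 2)) (Function('A')(T) = Pow(Add(T, Add(Mul(Mul(-4, T), Rational(-1, 2)), Mul(T, Rational(-1, 2)))), 2) = Pow(Add(T, Add(Mul(2, T), Mul(Rational(-1, 2), T))), 2) = Pow(Add(T, Mul(Rational(3, 2), T)), 2) = Pow(Mul(Rational(5, 2), T), 2) = Mul(Rational(25, 4), Pow(T, 2)))
Add(Add(22356, Function('z')(52)), Function('A')(38)) = Add(Add(22356, 1369), Mul(Rational(25, 4), Pow(38, 2))) = Add(23725, Mul(Rational(25, 4), 1444)) = Add(23725, 9025) = 32750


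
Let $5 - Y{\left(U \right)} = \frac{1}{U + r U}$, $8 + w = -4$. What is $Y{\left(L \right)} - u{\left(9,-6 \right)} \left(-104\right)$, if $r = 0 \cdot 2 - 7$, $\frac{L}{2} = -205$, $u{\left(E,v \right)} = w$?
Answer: $- \frac{3057781}{2460} \approx -1243.0$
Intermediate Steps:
$w = -12$ ($w = -8 - 4 = -12$)
$u{\left(E,v \right)} = -12$
$L = -410$ ($L = 2 \left(-205\right) = -410$)
$r = -7$ ($r = 0 - 7 = -7$)
$Y{\left(U \right)} = 5 + \frac{1}{6 U}$ ($Y{\left(U \right)} = 5 - \frac{1}{U - 7 U} = 5 - \frac{1}{\left(-6\right) U} = 5 - - \frac{1}{6 U} = 5 + \frac{1}{6 U}$)
$Y{\left(L \right)} - u{\left(9,-6 \right)} \left(-104\right) = \left(5 + \frac{1}{6 \left(-410\right)}\right) - \left(-12\right) \left(-104\right) = \left(5 + \frac{1}{6} \left(- \frac{1}{410}\right)\right) - 1248 = \left(5 - \frac{1}{2460}\right) - 1248 = \frac{12299}{2460} - 1248 = - \frac{3057781}{2460}$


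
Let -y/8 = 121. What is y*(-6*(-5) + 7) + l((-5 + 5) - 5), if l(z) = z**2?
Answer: -35791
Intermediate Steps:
y = -968 (y = -8*121 = -968)
y*(-6*(-5) + 7) + l((-5 + 5) - 5) = -968*(-6*(-5) + 7) + ((-5 + 5) - 5)**2 = -968*(30 + 7) + (0 - 5)**2 = -968*37 + (-5)**2 = -35816 + 25 = -35791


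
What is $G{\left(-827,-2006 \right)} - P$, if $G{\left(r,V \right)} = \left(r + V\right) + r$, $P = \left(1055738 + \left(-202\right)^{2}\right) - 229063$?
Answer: $-871139$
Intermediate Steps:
$P = 867479$ ($P = \left(1055738 + 40804\right) - 229063 = 1096542 - 229063 = 867479$)
$G{\left(r,V \right)} = V + 2 r$ ($G{\left(r,V \right)} = \left(V + r\right) + r = V + 2 r$)
$G{\left(-827,-2006 \right)} - P = \left(-2006 + 2 \left(-827\right)\right) - 867479 = \left(-2006 - 1654\right) - 867479 = -3660 - 867479 = -871139$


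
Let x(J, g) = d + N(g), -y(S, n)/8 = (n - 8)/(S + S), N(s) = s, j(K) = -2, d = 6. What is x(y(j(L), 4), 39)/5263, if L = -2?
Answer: 45/5263 ≈ 0.0085503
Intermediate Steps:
y(S, n) = -4*(-8 + n)/S (y(S, n) = -8*(n - 8)/(S + S) = -8*(-8 + n)/(2*S) = -8*(-8 + n)*1/(2*S) = -4*(-8 + n)/S)
x(J, g) = 6 + g
x(y(j(L), 4), 39)/5263 = (6 + 39)/5263 = 45*(1/5263) = 45/5263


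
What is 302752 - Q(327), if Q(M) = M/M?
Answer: 302751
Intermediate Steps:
Q(M) = 1
302752 - Q(327) = 302752 - 1*1 = 302752 - 1 = 302751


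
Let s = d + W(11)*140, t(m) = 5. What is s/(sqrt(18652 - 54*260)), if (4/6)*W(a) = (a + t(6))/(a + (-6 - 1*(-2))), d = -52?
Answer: 214*sqrt(1153)/1153 ≈ 6.3023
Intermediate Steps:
W(a) = 3*(5 + a)/(2*(-4 + a)) (W(a) = 3*((a + 5)/(a + (-6 - 1*(-2))))/2 = 3*((5 + a)/(a + (-6 + 2)))/2 = 3*((5 + a)/(a - 4))/2 = 3*((5 + a)/(-4 + a))/2 = 3*(5 + a)/(2*(-4 + a)))
s = 428 (s = -52 + (3*(5 + 11)/(2*(-4 + 11)))*140 = -52 + ((3/2)*16/7)*140 = -52 + ((3/2)*(1/7)*16)*140 = -52 + (24/7)*140 = -52 + 480 = 428)
s/(sqrt(18652 - 54*260)) = 428/(sqrt(18652 - 54*260)) = 428/(sqrt(18652 - 14040)) = 428/(sqrt(4612)) = 428/((2*sqrt(1153))) = 428*(sqrt(1153)/2306) = 214*sqrt(1153)/1153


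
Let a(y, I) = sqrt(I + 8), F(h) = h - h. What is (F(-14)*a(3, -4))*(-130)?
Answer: 0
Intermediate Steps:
F(h) = 0
a(y, I) = sqrt(8 + I)
(F(-14)*a(3, -4))*(-130) = (0*sqrt(8 - 4))*(-130) = (0*sqrt(4))*(-130) = (0*2)*(-130) = 0*(-130) = 0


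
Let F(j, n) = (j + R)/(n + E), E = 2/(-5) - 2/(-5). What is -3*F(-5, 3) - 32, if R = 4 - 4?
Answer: -27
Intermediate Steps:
R = 0
E = 0 (E = 2*(-⅕) - 2*(-⅕) = -⅖ + ⅖ = 0)
F(j, n) = j/n (F(j, n) = (j + 0)/(n + 0) = j/n)
-3*F(-5, 3) - 32 = -(-15)/3 - 32 = -3*(-5/3) - 32 = 5 - 32 = -27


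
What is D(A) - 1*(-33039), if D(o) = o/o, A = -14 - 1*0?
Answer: 33040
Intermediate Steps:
A = -14 (A = -14 + 0 = -14)
D(o) = 1
D(A) - 1*(-33039) = 1 - 1*(-33039) = 1 + 33039 = 33040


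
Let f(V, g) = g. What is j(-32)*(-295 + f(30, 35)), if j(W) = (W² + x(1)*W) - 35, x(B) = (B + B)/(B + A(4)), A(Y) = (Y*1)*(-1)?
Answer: -788060/3 ≈ -2.6269e+5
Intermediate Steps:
A(Y) = -Y (A(Y) = Y*(-1) = -Y)
x(B) = 2*B/(-4 + B) (x(B) = (B + B)/(B - 1*4) = (2*B)/(B - 4) = (2*B)/(-4 + B) = 2*B/(-4 + B))
j(W) = -35 + W² - 2*W/3 (j(W) = (W² + (2*1/(-4 + 1))*W) - 35 = (W² + (2*1/(-3))*W) - 35 = (W² + (2*1*(-⅓))*W) - 35 = (W² - 2*W/3) - 35 = -35 + W² - 2*W/3)
j(-32)*(-295 + f(30, 35)) = (-35 + (-32)² - ⅔*(-32))*(-295 + 35) = (-35 + 1024 + 64/3)*(-260) = (3031/3)*(-260) = -788060/3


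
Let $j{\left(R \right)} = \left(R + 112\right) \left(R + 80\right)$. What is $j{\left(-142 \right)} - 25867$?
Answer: $-24007$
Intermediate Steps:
$j{\left(R \right)} = \left(80 + R\right) \left(112 + R\right)$ ($j{\left(R \right)} = \left(112 + R\right) \left(80 + R\right) = \left(80 + R\right) \left(112 + R\right)$)
$j{\left(-142 \right)} - 25867 = \left(8960 + \left(-142\right)^{2} + 192 \left(-142\right)\right) - 25867 = \left(8960 + 20164 - 27264\right) - 25867 = 1860 - 25867 = -24007$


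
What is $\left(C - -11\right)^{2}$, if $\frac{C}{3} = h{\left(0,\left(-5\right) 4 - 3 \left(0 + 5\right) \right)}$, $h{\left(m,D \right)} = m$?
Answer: $121$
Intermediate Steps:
$C = 0$ ($C = 3 \cdot 0 = 0$)
$\left(C - -11\right)^{2} = \left(0 - -11\right)^{2} = \left(0 + 11\right)^{2} = 11^{2} = 121$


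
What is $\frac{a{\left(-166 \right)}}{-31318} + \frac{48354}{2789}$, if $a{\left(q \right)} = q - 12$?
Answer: $\frac{757423507}{43672951} \approx 17.343$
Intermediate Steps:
$a{\left(q \right)} = -12 + q$
$\frac{a{\left(-166 \right)}}{-31318} + \frac{48354}{2789} = \frac{-12 - 166}{-31318} + \frac{48354}{2789} = \left(-178\right) \left(- \frac{1}{31318}\right) + 48354 \cdot \frac{1}{2789} = \frac{89}{15659} + \frac{48354}{2789} = \frac{757423507}{43672951}$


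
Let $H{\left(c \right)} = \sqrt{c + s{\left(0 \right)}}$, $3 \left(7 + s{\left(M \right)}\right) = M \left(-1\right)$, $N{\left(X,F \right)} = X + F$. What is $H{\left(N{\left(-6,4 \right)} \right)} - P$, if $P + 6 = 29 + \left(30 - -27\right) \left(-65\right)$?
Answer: $3682 + 3 i \approx 3682.0 + 3.0 i$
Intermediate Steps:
$N{\left(X,F \right)} = F + X$
$s{\left(M \right)} = -7 - \frac{M}{3}$ ($s{\left(M \right)} = -7 + \frac{M \left(-1\right)}{3} = -7 + \frac{\left(-1\right) M}{3} = -7 - \frac{M}{3}$)
$P = -3682$ ($P = -6 + \left(29 + \left(30 - -27\right) \left(-65\right)\right) = -6 + \left(29 + \left(30 + 27\right) \left(-65\right)\right) = -6 + \left(29 + 57 \left(-65\right)\right) = -6 + \left(29 - 3705\right) = -6 - 3676 = -3682$)
$H{\left(c \right)} = \sqrt{-7 + c}$ ($H{\left(c \right)} = \sqrt{c - 7} = \sqrt{-7 + c}$)
$H{\left(N{\left(-6,4 \right)} \right)} - P = \sqrt{-7 + \left(4 - 6\right)} - -3682 = \sqrt{-7 - 2} + 3682 = \sqrt{-9} + 3682 = 3 i + 3682 = 3682 + 3 i$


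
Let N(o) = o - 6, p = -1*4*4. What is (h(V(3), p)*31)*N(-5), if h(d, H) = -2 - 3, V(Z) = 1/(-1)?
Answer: 1705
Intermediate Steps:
V(Z) = -1
p = -16 (p = -4*4 = -16)
h(d, H) = -5
N(o) = -6 + o
(h(V(3), p)*31)*N(-5) = (-5*31)*(-6 - 5) = -155*(-11) = 1705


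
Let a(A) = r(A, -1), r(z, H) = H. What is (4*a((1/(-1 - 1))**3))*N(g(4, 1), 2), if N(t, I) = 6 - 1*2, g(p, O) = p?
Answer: -16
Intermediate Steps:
N(t, I) = 4 (N(t, I) = 6 - 2 = 4)
a(A) = -1
(4*a((1/(-1 - 1))**3))*N(g(4, 1), 2) = (4*(-1))*4 = -4*4 = -16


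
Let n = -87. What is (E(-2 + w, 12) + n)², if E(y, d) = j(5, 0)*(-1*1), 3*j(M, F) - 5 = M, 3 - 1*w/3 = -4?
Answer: 73441/9 ≈ 8160.1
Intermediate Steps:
w = 21 (w = 9 - 3*(-4) = 9 + 12 = 21)
j(M, F) = 5/3 + M/3
E(y, d) = -10/3 (E(y, d) = (5/3 + (⅓)*5)*(-1*1) = (5/3 + 5/3)*(-1) = (10/3)*(-1) = -10/3)
(E(-2 + w, 12) + n)² = (-10/3 - 87)² = (-271/3)² = 73441/9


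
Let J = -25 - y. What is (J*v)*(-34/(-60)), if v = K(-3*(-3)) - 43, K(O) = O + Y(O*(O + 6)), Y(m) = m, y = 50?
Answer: -8585/2 ≈ -4292.5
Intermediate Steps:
K(O) = O + O*(6 + O) (K(O) = O + O*(O + 6) = O + O*(6 + O))
J = -75 (J = -25 - 1*50 = -25 - 50 = -75)
v = 101 (v = (-3*(-3))*(7 - 3*(-3)) - 43 = 9*(7 + 9) - 43 = 9*16 - 43 = 144 - 43 = 101)
(J*v)*(-34/(-60)) = (-75*101)*(-34/(-60)) = -(-257550)*(-1)/60 = -7575*17/30 = -8585/2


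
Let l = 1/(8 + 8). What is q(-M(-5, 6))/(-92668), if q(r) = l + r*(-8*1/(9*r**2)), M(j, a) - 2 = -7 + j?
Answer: 19/66720960 ≈ 2.8477e-7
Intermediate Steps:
M(j, a) = -5 + j (M(j, a) = 2 + (-7 + j) = -5 + j)
l = 1/16 ≈ 0.062500
q(r) = 1/16 - 8/(9*r) (q(r) = 1/16 + r*(-8*1/(9*r**2)) = 1/16 + r*(-8/(9*r**2)) = 1/16 - 8/(9*r))
q(-M(-5, 6))/(-92668) = ((-128 + 9*(-(-5 - 5)))/(144*((-(-5 - 5)))))/(-92668) = ((-128 + 9*(-1*(-10)))/(144*((-1*(-10)))))*(-1/92668) = ((1/144)*(-128 + 9*10)/10)*(-1/92668) = ((1/144)*(1/10)*(-128 + 90))*(-1/92668) = ((1/144)*(1/10)*(-38))*(-1/92668) = -19/720*(-1/92668) = 19/66720960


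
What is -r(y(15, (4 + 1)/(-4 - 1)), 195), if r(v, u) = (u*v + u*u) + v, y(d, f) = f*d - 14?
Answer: -32341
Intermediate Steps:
y(d, f) = -14 + d*f (y(d, f) = d*f - 14 = -14 + d*f)
r(v, u) = v + u² + u*v (r(v, u) = (u*v + u²) + v = (u² + u*v) + v = v + u² + u*v)
-r(y(15, (4 + 1)/(-4 - 1)), 195) = -((-14 + 15*((4 + 1)/(-4 - 1))) + 195² + 195*(-14 + 15*((4 + 1)/(-4 - 1)))) = -((-14 + 15*(5/(-5))) + 38025 + 195*(-14 + 15*(5/(-5)))) = -((-14 + 15*(5*(-⅕))) + 38025 + 195*(-14 + 15*(5*(-⅕)))) = -((-14 + 15*(-1)) + 38025 + 195*(-14 + 15*(-1))) = -((-14 - 15) + 38025 + 195*(-14 - 15)) = -(-29 + 38025 + 195*(-29)) = -(-29 + 38025 - 5655) = -1*32341 = -32341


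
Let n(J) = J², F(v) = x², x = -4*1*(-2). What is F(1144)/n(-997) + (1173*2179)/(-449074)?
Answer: -2540625460967/446383597666 ≈ -5.6916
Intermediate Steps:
x = 8 (x = -4*(-2) = 8)
F(v) = 64 (F(v) = 8² = 64)
F(1144)/n(-997) + (1173*2179)/(-449074) = 64/((-997)²) + (1173*2179)/(-449074) = 64/994009 + 2555967*(-1/449074) = 64*(1/994009) - 2555967/449074 = 64/994009 - 2555967/449074 = -2540625460967/446383597666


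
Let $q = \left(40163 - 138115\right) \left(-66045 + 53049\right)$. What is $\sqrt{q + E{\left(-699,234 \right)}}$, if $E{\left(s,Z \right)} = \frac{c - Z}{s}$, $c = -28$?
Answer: $\frac{\sqrt{621981349378530}}{699} \approx 35679.0$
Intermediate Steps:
$q = 1272984192$ ($q = \left(-97952\right) \left(-12996\right) = 1272984192$)
$E{\left(s,Z \right)} = \frac{-28 - Z}{s}$
$\sqrt{q + E{\left(-699,234 \right)}} = \sqrt{1272984192 + \frac{-28 - 234}{-699}} = \sqrt{1272984192 - \frac{-28 - 234}{699}} = \sqrt{1272984192 - - \frac{262}{699}} = \sqrt{1272984192 + \frac{262}{699}} = \sqrt{\frac{889815950470}{699}} = \frac{\sqrt{621981349378530}}{699}$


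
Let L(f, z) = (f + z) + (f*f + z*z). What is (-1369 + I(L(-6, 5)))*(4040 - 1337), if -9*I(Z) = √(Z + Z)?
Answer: -3700407 - 1802*√30/3 ≈ -3.7037e+6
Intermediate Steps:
L(f, z) = f + z + f² + z² (L(f, z) = (f + z) + (f² + z²) = f + z + f² + z²)
I(Z) = -√2*√Z/9 (I(Z) = -√(Z + Z)/9 = -√2*√Z/9)
(-1369 + I(L(-6, 5)))*(4040 - 1337) = (-1369 - √2*√(-6 + 5 + (-6)² + 5²)/9)*(4040 - 1337) = (-1369 - √2*√(-6 + 5 + 36 + 25)/9)*2703 = (-1369 - √2*√60/9)*2703 = (-1369 - √2*2*√15/9)*2703 = (-1369 - 2*√30/9)*2703 = -3700407 - 1802*√30/3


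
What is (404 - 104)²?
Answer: 90000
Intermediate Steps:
(404 - 104)² = 300² = 90000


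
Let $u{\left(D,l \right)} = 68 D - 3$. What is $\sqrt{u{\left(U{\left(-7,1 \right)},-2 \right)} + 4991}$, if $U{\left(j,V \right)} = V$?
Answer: $8 \sqrt{79} \approx 71.106$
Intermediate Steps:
$u{\left(D,l \right)} = -3 + 68 D$
$\sqrt{u{\left(U{\left(-7,1 \right)},-2 \right)} + 4991} = \sqrt{\left(-3 + 68 \cdot 1\right) + 4991} = \sqrt{\left(-3 + 68\right) + 4991} = \sqrt{65 + 4991} = \sqrt{5056} = 8 \sqrt{79}$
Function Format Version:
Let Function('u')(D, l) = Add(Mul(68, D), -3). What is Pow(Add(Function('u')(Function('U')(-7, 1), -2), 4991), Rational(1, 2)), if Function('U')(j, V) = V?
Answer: Mul(8, Pow(79, Rational(1, 2))) ≈ 71.106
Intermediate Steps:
Function('u')(D, l) = Add(-3, Mul(68, D))
Pow(Add(Function('u')(Function('U')(-7, 1), -2), 4991), Rational(1, 2)) = Pow(Add(Add(-3, Mul(68, 1)), 4991), Rational(1, 2)) = Pow(Add(Add(-3, 68), 4991), Rational(1, 2)) = Pow(Add(65, 4991), Rational(1, 2)) = Pow(5056, Rational(1, 2)) = Mul(8, Pow(79, Rational(1, 2)))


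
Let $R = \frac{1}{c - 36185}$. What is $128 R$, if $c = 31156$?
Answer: $- \frac{128}{5029} \approx -0.025452$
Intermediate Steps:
$R = - \frac{1}{5029}$ ($R = \frac{1}{31156 - 36185} = \frac{1}{-5029} = - \frac{1}{5029} \approx -0.00019885$)
$128 R = 128 \left(- \frac{1}{5029}\right) = - \frac{128}{5029}$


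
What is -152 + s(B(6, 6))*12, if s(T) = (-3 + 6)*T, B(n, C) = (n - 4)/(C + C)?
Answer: -146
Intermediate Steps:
B(n, C) = (-4 + n)/(2*C) (B(n, C) = (-4 + n)/((2*C)) = (-4 + n)*(1/(2*C)) = (-4 + n)/(2*C))
s(T) = 3*T
-152 + s(B(6, 6))*12 = -152 + (3*((1/2)*(-4 + 6)/6))*12 = -152 + (3*((1/2)*(1/6)*2))*12 = -152 + (3*(1/6))*12 = -152 + (1/2)*12 = -152 + 6 = -146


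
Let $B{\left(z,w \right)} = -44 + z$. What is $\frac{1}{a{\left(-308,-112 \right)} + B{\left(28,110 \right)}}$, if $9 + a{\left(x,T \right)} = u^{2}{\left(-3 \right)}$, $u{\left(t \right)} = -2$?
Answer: $- \frac{1}{21} \approx -0.047619$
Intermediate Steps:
$a{\left(x,T \right)} = -5$ ($a{\left(x,T \right)} = -9 + \left(-2\right)^{2} = -9 + 4 = -5$)
$\frac{1}{a{\left(-308,-112 \right)} + B{\left(28,110 \right)}} = \frac{1}{-5 + \left(-44 + 28\right)} = \frac{1}{-5 - 16} = \frac{1}{-21} = - \frac{1}{21}$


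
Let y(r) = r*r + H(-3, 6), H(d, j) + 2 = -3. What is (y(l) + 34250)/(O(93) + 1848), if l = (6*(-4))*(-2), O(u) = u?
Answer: 12183/647 ≈ 18.830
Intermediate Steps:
H(d, j) = -5 (H(d, j) = -2 - 3 = -5)
l = 48 (l = -24*(-2) = 48)
y(r) = -5 + r² (y(r) = r*r - 5 = r² - 5 = -5 + r²)
(y(l) + 34250)/(O(93) + 1848) = ((-5 + 48²) + 34250)/(93 + 1848) = ((-5 + 2304) + 34250)/1941 = (2299 + 34250)*(1/1941) = 36549*(1/1941) = 12183/647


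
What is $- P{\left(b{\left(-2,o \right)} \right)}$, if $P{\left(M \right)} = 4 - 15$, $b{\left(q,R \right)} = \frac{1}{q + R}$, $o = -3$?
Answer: $11$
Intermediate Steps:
$b{\left(q,R \right)} = \frac{1}{R + q}$
$P{\left(M \right)} = -11$ ($P{\left(M \right)} = 4 - 15 = -11$)
$- P{\left(b{\left(-2,o \right)} \right)} = \left(-1\right) \left(-11\right) = 11$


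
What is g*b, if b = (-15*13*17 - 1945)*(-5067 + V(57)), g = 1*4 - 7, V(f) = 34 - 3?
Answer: -79468080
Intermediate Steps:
V(f) = 31
g = -3 (g = 4 - 7 = -3)
b = 26489360 (b = (-15*13*17 - 1945)*(-5067 + 31) = (-195*17 - 1945)*(-5036) = (-3315 - 1945)*(-5036) = -5260*(-5036) = 26489360)
g*b = -3*26489360 = -79468080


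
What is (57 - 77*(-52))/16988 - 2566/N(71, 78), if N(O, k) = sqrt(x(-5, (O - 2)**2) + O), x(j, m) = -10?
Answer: 131/548 - 2566*sqrt(61)/61 ≈ -328.30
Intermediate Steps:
N(O, k) = sqrt(-10 + O)
(57 - 77*(-52))/16988 - 2566/N(71, 78) = (57 - 77*(-52))/16988 - 2566/sqrt(-10 + 71) = (57 + 4004)*(1/16988) - 2566*sqrt(61)/61 = 4061*(1/16988) - 2566*sqrt(61)/61 = 131/548 - 2566*sqrt(61)/61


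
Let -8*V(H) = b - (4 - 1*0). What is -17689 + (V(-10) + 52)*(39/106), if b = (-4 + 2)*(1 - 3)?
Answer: -936503/53 ≈ -17670.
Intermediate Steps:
b = 4 (b = -2*(-2) = 4)
V(H) = 0 (V(H) = -(4 - (4 - 1*0))/8 = -(4 - (4 + 0))/8 = -(4 - 1*4)/8 = -(4 - 4)/8 = -⅛*0 = 0)
-17689 + (V(-10) + 52)*(39/106) = -17689 + (0 + 52)*(39/106) = -17689 + 52*(39*(1/106)) = -17689 + 52*(39/106) = -17689 + 1014/53 = -936503/53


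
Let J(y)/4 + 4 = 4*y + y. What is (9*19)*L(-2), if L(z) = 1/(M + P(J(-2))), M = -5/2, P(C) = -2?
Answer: -38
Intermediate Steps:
J(y) = -16 + 20*y (J(y) = -16 + 4*(4*y + y) = -16 + 4*(5*y) = -16 + 20*y)
M = -5/2 (M = -5*½ = -5/2 ≈ -2.5000)
L(z) = -2/9 (L(z) = 1/(-5/2 - 2) = 1/(-9/2) = -2/9)
(9*19)*L(-2) = (9*19)*(-2/9) = 171*(-2/9) = -38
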